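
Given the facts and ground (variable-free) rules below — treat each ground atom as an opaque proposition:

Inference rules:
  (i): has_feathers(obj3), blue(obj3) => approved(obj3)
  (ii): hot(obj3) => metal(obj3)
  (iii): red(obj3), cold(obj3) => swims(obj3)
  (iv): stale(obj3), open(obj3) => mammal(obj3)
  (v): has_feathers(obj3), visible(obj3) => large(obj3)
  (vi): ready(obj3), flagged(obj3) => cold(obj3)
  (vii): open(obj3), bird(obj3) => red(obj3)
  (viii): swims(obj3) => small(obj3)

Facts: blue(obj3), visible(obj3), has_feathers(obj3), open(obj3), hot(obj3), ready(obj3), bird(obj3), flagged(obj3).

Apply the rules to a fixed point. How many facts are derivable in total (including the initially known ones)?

Round 1 — (i), (ii), (v), (vi), (vii), derive approved(obj3), metal(obj3), large(obj3), cold(obj3), red(obj3).
Round 2 — (iii), derive swims(obj3).
Round 3 — (viii), derive small(obj3).
Closure: {approved(obj3), bird(obj3), blue(obj3), cold(obj3), flagged(obj3), has_feathers(obj3), hot(obj3), large(obj3), metal(obj3), open(obj3), ready(obj3), red(obj3), small(obj3), swims(obj3), visible(obj3)} — 15 facts.

15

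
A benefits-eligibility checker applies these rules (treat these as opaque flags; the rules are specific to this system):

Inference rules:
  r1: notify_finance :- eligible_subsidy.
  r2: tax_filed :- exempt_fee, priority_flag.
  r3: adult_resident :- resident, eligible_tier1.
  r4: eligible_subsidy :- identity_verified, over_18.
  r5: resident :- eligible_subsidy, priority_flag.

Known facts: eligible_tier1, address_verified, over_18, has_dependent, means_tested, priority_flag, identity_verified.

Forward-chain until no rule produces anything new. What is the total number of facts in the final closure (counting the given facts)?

Round 1: r4 [eligible_subsidy :- identity_verified, over_18.]. Adds eligible_subsidy.
Round 2: r1 [notify_finance :- eligible_subsidy.]; r5 [resident :- eligible_subsidy, priority_flag.]. Adds notify_finance, resident.
Round 3: r3 [adult_resident :- resident, eligible_tier1.]. Adds adult_resident.
Closure: {address_verified, adult_resident, eligible_subsidy, eligible_tier1, has_dependent, identity_verified, means_tested, notify_finance, over_18, priority_flag, resident} — 11 facts.

11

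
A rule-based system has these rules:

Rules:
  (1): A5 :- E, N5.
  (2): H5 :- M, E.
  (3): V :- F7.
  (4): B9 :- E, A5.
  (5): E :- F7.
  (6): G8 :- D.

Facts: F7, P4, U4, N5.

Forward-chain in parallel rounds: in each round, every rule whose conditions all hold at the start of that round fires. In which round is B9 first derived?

3

Round 1 — (3), (5), derive V, E.
Round 2 — (1), derive A5.
Round 3 — (4), derive B9.
B9 first appears in round 3.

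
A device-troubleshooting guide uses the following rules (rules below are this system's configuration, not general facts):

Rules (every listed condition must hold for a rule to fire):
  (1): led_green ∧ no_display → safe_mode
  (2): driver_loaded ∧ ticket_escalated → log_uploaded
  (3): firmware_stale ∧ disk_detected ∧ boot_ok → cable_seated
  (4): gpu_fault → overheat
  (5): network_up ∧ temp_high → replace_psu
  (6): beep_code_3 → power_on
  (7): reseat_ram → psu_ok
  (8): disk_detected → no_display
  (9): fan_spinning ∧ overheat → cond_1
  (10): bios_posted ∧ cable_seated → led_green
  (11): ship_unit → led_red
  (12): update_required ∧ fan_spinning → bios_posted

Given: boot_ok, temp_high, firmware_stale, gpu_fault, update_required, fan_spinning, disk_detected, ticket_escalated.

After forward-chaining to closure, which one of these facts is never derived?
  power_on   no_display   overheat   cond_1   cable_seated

Round 1 fires (3), (4), (8), (12), giving cable_seated, overheat, no_display, bios_posted.
Round 2 fires (9), (10), giving cond_1, led_green.
Round 3 fires (1), giving safe_mode.
Derived: overheat (round 1), cond_1 (round 2), cable_seated (round 1), no_display (round 1). power_on never appears in any round.

power_on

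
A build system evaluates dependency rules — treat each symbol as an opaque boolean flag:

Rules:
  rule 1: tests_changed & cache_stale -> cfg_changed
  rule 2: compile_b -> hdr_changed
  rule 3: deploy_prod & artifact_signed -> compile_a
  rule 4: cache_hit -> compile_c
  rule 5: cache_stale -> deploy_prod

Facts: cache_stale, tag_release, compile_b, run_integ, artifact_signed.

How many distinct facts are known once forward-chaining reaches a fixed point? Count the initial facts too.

8

Round 1 fires rule 2, rule 5, giving hdr_changed, deploy_prod.
Round 2 fires rule 3, giving compile_a.
Closure: {artifact_signed, cache_stale, compile_a, compile_b, deploy_prod, hdr_changed, run_integ, tag_release} — 8 facts.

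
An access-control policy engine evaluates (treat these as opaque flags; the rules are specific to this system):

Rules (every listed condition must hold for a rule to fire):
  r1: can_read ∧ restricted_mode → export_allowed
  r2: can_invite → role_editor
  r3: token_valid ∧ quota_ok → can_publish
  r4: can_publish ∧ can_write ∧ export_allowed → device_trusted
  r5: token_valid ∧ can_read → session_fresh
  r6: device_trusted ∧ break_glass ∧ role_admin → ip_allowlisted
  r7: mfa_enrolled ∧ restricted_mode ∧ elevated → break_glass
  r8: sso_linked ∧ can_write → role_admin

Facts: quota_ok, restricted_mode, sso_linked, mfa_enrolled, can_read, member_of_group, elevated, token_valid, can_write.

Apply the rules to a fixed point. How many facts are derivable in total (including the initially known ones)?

Round 1: r1 [can_read ∧ restricted_mode → export_allowed]; r3 [token_valid ∧ quota_ok → can_publish]; r5 [token_valid ∧ can_read → session_fresh]; r7 [mfa_enrolled ∧ restricted_mode ∧ elevated → break_glass]; r8 [sso_linked ∧ can_write → role_admin]. Adds export_allowed, can_publish, session_fresh, break_glass, role_admin.
Round 2: r4 [can_publish ∧ can_write ∧ export_allowed → device_trusted]. Adds device_trusted.
Round 3: r6 [device_trusted ∧ break_glass ∧ role_admin → ip_allowlisted]. Adds ip_allowlisted.
Closure: {break_glass, can_publish, can_read, can_write, device_trusted, elevated, export_allowed, ip_allowlisted, member_of_group, mfa_enrolled, quota_ok, restricted_mode, role_admin, session_fresh, sso_linked, token_valid} — 16 facts.

16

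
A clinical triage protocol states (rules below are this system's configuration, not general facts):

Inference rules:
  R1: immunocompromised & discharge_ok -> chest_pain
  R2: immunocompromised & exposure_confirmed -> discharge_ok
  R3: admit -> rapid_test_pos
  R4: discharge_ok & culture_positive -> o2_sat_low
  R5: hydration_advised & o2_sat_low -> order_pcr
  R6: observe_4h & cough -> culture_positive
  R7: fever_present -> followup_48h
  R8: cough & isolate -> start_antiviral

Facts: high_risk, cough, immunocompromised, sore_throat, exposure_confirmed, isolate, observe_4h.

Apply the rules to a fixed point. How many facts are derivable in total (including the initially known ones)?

12

Round 1 — R2, R6, R8, derive discharge_ok, culture_positive, start_antiviral.
Round 2 — R1, R4, derive chest_pain, o2_sat_low.
Closure: {chest_pain, cough, culture_positive, discharge_ok, exposure_confirmed, high_risk, immunocompromised, isolate, o2_sat_low, observe_4h, sore_throat, start_antiviral} — 12 facts.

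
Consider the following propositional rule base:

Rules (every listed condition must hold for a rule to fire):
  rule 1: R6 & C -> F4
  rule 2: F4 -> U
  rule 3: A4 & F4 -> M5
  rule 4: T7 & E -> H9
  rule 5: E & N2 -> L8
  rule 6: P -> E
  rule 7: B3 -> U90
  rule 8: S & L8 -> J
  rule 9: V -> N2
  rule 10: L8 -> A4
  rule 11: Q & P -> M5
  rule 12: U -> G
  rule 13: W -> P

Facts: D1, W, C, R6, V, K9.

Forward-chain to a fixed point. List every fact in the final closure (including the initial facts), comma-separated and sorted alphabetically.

A4, C, D1, E, F4, G, K9, L8, M5, N2, P, R6, U, V, W

Round 1 — rule 1, rule 9, rule 13, derive F4, N2, P.
Round 2 — rule 2, rule 6, derive U, E.
Round 3 — rule 5, rule 12, derive L8, G.
Round 4 — rule 10, derive A4.
Round 5 — rule 3, derive M5.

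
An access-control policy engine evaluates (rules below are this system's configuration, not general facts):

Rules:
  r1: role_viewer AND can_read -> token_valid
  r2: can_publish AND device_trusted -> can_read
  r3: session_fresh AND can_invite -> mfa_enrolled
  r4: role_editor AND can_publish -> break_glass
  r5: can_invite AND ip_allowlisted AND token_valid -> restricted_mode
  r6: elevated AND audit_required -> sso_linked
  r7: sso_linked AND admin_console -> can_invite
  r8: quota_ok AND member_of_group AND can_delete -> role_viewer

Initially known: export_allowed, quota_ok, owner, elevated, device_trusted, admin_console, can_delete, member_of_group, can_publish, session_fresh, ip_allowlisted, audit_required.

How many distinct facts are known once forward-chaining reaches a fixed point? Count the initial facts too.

Round 1 fires r2, r6, r8, giving can_read, sso_linked, role_viewer.
Round 2 fires r1, r7, giving token_valid, can_invite.
Round 3 fires r3, r5, giving mfa_enrolled, restricted_mode.
Closure: {admin_console, audit_required, can_delete, can_invite, can_publish, can_read, device_trusted, elevated, export_allowed, ip_allowlisted, member_of_group, mfa_enrolled, owner, quota_ok, restricted_mode, role_viewer, session_fresh, sso_linked, token_valid} — 19 facts.

19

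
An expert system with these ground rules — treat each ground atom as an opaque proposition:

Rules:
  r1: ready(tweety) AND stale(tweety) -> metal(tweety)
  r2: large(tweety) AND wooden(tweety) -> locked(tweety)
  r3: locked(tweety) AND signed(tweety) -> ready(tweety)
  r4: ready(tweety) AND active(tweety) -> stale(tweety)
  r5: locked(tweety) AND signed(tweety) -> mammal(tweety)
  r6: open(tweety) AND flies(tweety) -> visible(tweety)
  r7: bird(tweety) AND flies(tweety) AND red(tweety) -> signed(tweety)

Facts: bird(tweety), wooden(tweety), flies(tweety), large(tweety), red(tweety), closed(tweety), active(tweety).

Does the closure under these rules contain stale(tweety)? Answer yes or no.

yes

[1] r2 [large(tweety) AND wooden(tweety) -> locked(tweety)]; r7 [bird(tweety) AND flies(tweety) AND red(tweety) -> signed(tweety)]. ⇒ new: locked(tweety), signed(tweety).
[2] r3 [locked(tweety) AND signed(tweety) -> ready(tweety)]; r5 [locked(tweety) AND signed(tweety) -> mammal(tweety)]. ⇒ new: ready(tweety), mammal(tweety).
[3] r4 [ready(tweety) AND active(tweety) -> stale(tweety)]. ⇒ new: stale(tweety).
[4] r1 [ready(tweety) AND stale(tweety) -> metal(tweety)]. ⇒ new: metal(tweety).
stale(tweety) appears in round 3, so it is derivable.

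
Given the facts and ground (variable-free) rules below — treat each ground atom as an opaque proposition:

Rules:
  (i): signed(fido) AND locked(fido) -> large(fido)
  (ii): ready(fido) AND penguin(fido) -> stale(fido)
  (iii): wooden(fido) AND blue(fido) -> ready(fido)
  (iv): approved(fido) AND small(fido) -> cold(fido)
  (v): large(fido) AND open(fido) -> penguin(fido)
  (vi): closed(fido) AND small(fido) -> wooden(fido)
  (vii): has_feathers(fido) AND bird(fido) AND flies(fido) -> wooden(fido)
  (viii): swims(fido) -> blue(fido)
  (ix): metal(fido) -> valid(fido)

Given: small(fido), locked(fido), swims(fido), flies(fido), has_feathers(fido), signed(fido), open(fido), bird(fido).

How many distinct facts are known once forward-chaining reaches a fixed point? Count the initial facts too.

14

[1] (i) [signed(fido) AND locked(fido) -> large(fido)]; (vii) [has_feathers(fido) AND bird(fido) AND flies(fido) -> wooden(fido)]; (viii) [swims(fido) -> blue(fido)]. ⇒ new: large(fido), wooden(fido), blue(fido).
[2] (iii) [wooden(fido) AND blue(fido) -> ready(fido)]; (v) [large(fido) AND open(fido) -> penguin(fido)]. ⇒ new: ready(fido), penguin(fido).
[3] (ii) [ready(fido) AND penguin(fido) -> stale(fido)]. ⇒ new: stale(fido).
Closure: {bird(fido), blue(fido), flies(fido), has_feathers(fido), large(fido), locked(fido), open(fido), penguin(fido), ready(fido), signed(fido), small(fido), stale(fido), swims(fido), wooden(fido)} — 14 facts.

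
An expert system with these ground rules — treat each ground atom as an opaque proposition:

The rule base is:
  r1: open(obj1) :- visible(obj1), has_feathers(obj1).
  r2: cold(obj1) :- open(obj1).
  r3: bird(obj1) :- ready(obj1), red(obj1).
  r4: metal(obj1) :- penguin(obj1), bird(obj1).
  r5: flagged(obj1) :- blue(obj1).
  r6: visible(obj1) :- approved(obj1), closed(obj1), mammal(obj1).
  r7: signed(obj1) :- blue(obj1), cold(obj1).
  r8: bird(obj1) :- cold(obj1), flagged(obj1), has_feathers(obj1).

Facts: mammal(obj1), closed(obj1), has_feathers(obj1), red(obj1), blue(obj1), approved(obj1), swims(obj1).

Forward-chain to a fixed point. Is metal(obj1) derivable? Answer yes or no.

Round 1 — r5, r6, derive flagged(obj1), visible(obj1).
Round 2 — r1, derive open(obj1).
Round 3 — r2, derive cold(obj1).
Round 4 — r7, r8, derive signed(obj1), bird(obj1).
Fixed point reached. metal(obj1) is concluded only by r4; r4 needs penguin(obj1) (never derived).

no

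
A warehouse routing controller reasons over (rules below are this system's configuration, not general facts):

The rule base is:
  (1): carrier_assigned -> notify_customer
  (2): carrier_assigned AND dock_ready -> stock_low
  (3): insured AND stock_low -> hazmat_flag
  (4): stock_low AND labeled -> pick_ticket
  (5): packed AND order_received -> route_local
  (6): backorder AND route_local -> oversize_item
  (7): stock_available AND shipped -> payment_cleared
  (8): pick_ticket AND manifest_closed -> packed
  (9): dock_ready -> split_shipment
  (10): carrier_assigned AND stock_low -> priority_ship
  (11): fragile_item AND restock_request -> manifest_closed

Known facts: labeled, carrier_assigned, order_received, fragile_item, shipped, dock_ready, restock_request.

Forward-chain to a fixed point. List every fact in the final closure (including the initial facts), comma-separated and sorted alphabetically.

Round 1: (1) [carrier_assigned -> notify_customer]; (2) [carrier_assigned AND dock_ready -> stock_low]; (9) [dock_ready -> split_shipment]; (11) [fragile_item AND restock_request -> manifest_closed]. New: notify_customer, stock_low, split_shipment, manifest_closed.
Round 2: (4) [stock_low AND labeled -> pick_ticket]; (10) [carrier_assigned AND stock_low -> priority_ship]. New: pick_ticket, priority_ship.
Round 3: (8) [pick_ticket AND manifest_closed -> packed]. New: packed.
Round 4: (5) [packed AND order_received -> route_local]. New: route_local.

carrier_assigned, dock_ready, fragile_item, labeled, manifest_closed, notify_customer, order_received, packed, pick_ticket, priority_ship, restock_request, route_local, shipped, split_shipment, stock_low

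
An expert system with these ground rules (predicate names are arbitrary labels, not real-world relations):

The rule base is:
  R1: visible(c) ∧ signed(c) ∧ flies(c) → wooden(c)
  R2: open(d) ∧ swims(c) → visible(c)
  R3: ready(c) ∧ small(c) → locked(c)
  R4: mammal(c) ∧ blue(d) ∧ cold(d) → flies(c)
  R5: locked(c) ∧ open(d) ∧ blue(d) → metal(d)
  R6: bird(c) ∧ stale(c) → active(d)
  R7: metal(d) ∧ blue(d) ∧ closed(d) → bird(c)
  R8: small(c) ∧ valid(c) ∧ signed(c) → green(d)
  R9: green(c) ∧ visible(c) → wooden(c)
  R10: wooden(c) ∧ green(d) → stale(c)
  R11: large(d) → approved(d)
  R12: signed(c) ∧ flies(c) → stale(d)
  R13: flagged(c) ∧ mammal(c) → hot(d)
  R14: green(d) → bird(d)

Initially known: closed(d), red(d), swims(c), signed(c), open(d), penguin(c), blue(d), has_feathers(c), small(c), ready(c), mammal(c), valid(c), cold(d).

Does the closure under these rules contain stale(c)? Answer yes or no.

Round 1 fires R2, R3, R4, R8, giving visible(c), locked(c), flies(c), green(d).
Round 2 fires R1, R5, R12, R14, giving wooden(c), metal(d), stale(d), bird(d).
Round 3 fires R7, R10, giving bird(c), stale(c).
Round 4 fires R6, giving active(d).
stale(c) appears in round 3, so it is derivable.

yes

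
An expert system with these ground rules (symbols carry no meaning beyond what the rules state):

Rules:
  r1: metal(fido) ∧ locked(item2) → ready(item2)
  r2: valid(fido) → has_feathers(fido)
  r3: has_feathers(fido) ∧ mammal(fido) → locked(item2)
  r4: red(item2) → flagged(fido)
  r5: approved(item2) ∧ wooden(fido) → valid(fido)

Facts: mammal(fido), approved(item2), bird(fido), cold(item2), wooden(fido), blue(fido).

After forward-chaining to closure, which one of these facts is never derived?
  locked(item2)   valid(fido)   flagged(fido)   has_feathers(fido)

flagged(fido)

Round 1: r5 [approved(item2) ∧ wooden(fido) → valid(fido)]. Adds valid(fido).
Round 2: r2 [valid(fido) → has_feathers(fido)]. Adds has_feathers(fido).
Round 3: r3 [has_feathers(fido) ∧ mammal(fido) → locked(item2)]. Adds locked(item2).
Derived: locked(item2) (round 3), valid(fido) (round 1), has_feathers(fido) (round 2). flagged(fido) never appears in any round.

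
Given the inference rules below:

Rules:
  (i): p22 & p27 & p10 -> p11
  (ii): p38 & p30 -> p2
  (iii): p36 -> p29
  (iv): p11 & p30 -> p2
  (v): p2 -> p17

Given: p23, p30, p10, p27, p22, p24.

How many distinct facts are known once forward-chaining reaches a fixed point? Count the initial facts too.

9

Round 1 fires (i), giving p11.
Round 2 fires (iv), giving p2.
Round 3 fires (v), giving p17.
Closure: {p10, p11, p17, p2, p22, p23, p24, p27, p30} — 9 facts.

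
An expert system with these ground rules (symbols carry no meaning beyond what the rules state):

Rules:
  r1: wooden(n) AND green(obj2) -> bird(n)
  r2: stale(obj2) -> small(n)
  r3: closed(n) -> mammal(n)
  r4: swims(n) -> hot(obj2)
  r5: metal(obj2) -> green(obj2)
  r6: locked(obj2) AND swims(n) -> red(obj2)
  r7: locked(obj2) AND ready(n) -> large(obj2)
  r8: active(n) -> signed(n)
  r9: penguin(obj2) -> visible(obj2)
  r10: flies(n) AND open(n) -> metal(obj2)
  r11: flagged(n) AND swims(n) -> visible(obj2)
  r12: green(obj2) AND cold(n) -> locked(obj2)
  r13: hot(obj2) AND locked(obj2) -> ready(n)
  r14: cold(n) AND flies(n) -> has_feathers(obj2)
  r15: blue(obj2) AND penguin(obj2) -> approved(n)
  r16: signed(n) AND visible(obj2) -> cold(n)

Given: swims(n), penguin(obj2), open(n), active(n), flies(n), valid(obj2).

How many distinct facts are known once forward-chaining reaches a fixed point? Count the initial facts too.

Round 1: r4 [swims(n) -> hot(obj2)]; r8 [active(n) -> signed(n)]; r9 [penguin(obj2) -> visible(obj2)]; r10 [flies(n) AND open(n) -> metal(obj2)]. Adds hot(obj2), signed(n), visible(obj2), metal(obj2).
Round 2: r5 [metal(obj2) -> green(obj2)]; r16 [signed(n) AND visible(obj2) -> cold(n)]. Adds green(obj2), cold(n).
Round 3: r12 [green(obj2) AND cold(n) -> locked(obj2)]; r14 [cold(n) AND flies(n) -> has_feathers(obj2)]. Adds locked(obj2), has_feathers(obj2).
Round 4: r6 [locked(obj2) AND swims(n) -> red(obj2)]; r13 [hot(obj2) AND locked(obj2) -> ready(n)]. Adds red(obj2), ready(n).
Round 5: r7 [locked(obj2) AND ready(n) -> large(obj2)]. Adds large(obj2).
Closure: {active(n), cold(n), flies(n), green(obj2), has_feathers(obj2), hot(obj2), large(obj2), locked(obj2), metal(obj2), open(n), penguin(obj2), ready(n), red(obj2), signed(n), swims(n), valid(obj2), visible(obj2)} — 17 facts.

17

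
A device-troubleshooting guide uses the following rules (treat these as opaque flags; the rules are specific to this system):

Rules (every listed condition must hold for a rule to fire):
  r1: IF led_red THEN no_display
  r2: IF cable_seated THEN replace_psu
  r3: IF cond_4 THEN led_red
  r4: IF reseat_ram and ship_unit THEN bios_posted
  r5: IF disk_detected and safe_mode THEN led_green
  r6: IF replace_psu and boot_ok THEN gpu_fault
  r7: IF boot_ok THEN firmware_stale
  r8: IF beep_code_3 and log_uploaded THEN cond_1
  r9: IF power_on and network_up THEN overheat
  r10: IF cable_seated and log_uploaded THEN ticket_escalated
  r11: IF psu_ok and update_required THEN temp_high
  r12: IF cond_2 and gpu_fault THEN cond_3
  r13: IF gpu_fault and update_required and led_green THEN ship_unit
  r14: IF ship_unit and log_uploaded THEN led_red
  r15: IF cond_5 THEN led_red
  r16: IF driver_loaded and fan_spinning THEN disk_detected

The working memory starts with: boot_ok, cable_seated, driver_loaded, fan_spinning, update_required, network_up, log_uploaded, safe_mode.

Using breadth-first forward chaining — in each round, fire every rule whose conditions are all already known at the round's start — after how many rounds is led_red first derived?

[1] r2 [IF cable_seated THEN replace_psu]; r7 [IF boot_ok THEN firmware_stale]; r10 [IF cable_seated and log_uploaded THEN ticket_escalated]; r16 [IF driver_loaded and fan_spinning THEN disk_detected]. ⇒ new: replace_psu, firmware_stale, ticket_escalated, disk_detected.
[2] r5 [IF disk_detected and safe_mode THEN led_green]; r6 [IF replace_psu and boot_ok THEN gpu_fault]. ⇒ new: led_green, gpu_fault.
[3] r13 [IF gpu_fault and update_required and led_green THEN ship_unit]. ⇒ new: ship_unit.
[4] r14 [IF ship_unit and log_uploaded THEN led_red]. ⇒ new: led_red.
led_red first appears in round 4.

4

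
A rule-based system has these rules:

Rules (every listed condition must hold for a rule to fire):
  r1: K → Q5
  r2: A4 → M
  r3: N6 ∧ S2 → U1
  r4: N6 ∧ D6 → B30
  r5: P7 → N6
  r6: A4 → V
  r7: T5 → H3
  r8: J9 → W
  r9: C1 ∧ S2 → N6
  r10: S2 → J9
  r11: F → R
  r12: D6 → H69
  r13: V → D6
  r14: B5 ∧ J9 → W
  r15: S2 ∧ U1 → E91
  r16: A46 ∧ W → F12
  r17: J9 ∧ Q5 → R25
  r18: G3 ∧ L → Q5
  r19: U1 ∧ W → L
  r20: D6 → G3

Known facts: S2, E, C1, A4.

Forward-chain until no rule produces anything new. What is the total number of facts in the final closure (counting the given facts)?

18

Round 1 fires r2, r6, r9, r10, giving M, V, N6, J9.
Round 2 fires r3, r8, r13, giving U1, W, D6.
Round 3 fires r4, r12, r15, r19, r20, giving B30, H69, E91, L, G3.
Round 4 fires r18, giving Q5.
Round 5 fires r17, giving R25.
Closure: {A4, B30, C1, D6, E, E91, G3, H69, J9, L, M, N6, Q5, R25, S2, U1, V, W} — 18 facts.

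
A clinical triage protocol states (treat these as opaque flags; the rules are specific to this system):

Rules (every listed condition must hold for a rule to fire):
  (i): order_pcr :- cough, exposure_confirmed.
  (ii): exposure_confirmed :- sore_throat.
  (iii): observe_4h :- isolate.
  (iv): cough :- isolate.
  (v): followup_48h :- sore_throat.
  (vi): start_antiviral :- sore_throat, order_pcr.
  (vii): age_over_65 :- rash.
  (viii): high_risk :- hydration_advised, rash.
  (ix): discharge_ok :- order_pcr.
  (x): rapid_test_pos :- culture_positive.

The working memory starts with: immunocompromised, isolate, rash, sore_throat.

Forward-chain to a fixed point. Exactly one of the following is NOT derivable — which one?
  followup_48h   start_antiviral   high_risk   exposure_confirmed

Round 1 fires (ii), (iii), (iv), (v), (vii), giving exposure_confirmed, observe_4h, cough, followup_48h, age_over_65.
Round 2 fires (i), giving order_pcr.
Round 3 fires (vi), (ix), giving start_antiviral, discharge_ok.
Derived: start_antiviral (round 3), exposure_confirmed (round 1), followup_48h (round 1). high_risk never appears in any round.

high_risk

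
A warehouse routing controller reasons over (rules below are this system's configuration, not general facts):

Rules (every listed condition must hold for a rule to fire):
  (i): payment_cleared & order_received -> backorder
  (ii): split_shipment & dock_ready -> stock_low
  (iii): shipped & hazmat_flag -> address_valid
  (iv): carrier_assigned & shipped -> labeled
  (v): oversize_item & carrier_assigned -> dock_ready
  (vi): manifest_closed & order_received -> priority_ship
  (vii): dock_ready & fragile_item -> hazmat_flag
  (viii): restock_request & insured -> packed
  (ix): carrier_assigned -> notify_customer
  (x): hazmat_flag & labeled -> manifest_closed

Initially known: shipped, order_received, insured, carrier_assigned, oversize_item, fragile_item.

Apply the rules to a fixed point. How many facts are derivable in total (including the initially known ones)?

[1] (iv) [carrier_assigned & shipped -> labeled]; (v) [oversize_item & carrier_assigned -> dock_ready]; (ix) [carrier_assigned -> notify_customer]. ⇒ new: labeled, dock_ready, notify_customer.
[2] (vii) [dock_ready & fragile_item -> hazmat_flag]. ⇒ new: hazmat_flag.
[3] (iii) [shipped & hazmat_flag -> address_valid]; (x) [hazmat_flag & labeled -> manifest_closed]. ⇒ new: address_valid, manifest_closed.
[4] (vi) [manifest_closed & order_received -> priority_ship]. ⇒ new: priority_ship.
Closure: {address_valid, carrier_assigned, dock_ready, fragile_item, hazmat_flag, insured, labeled, manifest_closed, notify_customer, order_received, oversize_item, priority_ship, shipped} — 13 facts.

13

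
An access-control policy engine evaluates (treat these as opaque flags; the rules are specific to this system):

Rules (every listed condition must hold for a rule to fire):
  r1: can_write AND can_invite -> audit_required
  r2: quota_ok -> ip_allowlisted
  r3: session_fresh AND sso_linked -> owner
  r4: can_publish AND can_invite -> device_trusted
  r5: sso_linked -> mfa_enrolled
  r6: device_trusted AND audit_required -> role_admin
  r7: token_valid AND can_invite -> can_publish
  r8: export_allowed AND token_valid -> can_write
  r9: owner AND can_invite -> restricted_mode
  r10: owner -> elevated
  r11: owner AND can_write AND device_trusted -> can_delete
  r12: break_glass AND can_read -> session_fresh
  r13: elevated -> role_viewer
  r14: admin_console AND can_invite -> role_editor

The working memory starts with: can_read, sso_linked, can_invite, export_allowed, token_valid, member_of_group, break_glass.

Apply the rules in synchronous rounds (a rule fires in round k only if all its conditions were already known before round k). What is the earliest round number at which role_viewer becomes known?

4

Round 1 fires r5, r7, r8, r12, giving mfa_enrolled, can_publish, can_write, session_fresh.
Round 2 fires r1, r3, r4, giving audit_required, owner, device_trusted.
Round 3 fires r6, r9, r10, r11, giving role_admin, restricted_mode, elevated, can_delete.
Round 4 fires r13, giving role_viewer.
role_viewer first appears in round 4.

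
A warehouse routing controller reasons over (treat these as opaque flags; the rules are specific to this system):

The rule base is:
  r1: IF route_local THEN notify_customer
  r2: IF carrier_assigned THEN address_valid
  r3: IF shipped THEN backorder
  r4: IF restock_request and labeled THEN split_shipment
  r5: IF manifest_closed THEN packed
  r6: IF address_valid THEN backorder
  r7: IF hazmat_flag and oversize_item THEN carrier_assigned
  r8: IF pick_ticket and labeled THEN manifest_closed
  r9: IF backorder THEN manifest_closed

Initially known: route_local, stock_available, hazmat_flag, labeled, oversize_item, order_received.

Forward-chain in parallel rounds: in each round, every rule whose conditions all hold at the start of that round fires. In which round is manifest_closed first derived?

Round 1 — r1, r7, derive notify_customer, carrier_assigned.
Round 2 — r2, derive address_valid.
Round 3 — r6, derive backorder.
Round 4 — r9, derive manifest_closed.
manifest_closed first appears in round 4.

4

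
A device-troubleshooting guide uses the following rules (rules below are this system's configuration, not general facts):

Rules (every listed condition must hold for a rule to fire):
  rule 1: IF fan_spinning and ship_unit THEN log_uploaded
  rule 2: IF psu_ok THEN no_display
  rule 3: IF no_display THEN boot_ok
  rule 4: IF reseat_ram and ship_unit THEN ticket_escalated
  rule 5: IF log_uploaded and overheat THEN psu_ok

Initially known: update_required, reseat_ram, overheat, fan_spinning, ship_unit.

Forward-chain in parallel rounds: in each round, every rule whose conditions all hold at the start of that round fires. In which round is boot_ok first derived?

Round 1 fires rule 1, rule 4, giving log_uploaded, ticket_escalated.
Round 2 fires rule 5, giving psu_ok.
Round 3 fires rule 2, giving no_display.
Round 4 fires rule 3, giving boot_ok.
boot_ok first appears in round 4.

4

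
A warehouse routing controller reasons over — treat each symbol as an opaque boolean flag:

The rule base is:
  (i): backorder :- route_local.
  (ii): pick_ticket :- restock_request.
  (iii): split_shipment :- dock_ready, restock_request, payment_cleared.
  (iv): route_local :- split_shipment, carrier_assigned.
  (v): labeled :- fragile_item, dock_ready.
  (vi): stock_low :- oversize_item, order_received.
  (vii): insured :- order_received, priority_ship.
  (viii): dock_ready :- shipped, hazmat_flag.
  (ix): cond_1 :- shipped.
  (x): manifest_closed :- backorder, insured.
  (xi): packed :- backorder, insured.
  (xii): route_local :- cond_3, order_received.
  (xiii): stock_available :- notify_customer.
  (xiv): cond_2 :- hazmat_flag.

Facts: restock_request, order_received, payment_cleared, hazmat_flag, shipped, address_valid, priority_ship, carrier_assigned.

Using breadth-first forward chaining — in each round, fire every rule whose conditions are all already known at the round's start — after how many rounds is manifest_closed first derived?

Round 1 — (ii), (vii), (viii), (ix), (xiv), derive pick_ticket, insured, dock_ready, cond_1, cond_2.
Round 2 — (iii), derive split_shipment.
Round 3 — (iv), derive route_local.
Round 4 — (i), derive backorder.
Round 5 — (x), (xi), derive manifest_closed, packed.
manifest_closed first appears in round 5.

5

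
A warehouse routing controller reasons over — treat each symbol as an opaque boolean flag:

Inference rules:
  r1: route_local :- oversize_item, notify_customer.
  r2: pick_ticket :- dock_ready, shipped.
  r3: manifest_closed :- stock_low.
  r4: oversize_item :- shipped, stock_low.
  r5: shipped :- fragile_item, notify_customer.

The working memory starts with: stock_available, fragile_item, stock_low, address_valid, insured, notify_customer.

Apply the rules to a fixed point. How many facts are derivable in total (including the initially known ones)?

Round 1: r3 [manifest_closed :- stock_low.]; r5 [shipped :- fragile_item, notify_customer.]. New: manifest_closed, shipped.
Round 2: r4 [oversize_item :- shipped, stock_low.]. New: oversize_item.
Round 3: r1 [route_local :- oversize_item, notify_customer.]. New: route_local.
Closure: {address_valid, fragile_item, insured, manifest_closed, notify_customer, oversize_item, route_local, shipped, stock_available, stock_low} — 10 facts.

10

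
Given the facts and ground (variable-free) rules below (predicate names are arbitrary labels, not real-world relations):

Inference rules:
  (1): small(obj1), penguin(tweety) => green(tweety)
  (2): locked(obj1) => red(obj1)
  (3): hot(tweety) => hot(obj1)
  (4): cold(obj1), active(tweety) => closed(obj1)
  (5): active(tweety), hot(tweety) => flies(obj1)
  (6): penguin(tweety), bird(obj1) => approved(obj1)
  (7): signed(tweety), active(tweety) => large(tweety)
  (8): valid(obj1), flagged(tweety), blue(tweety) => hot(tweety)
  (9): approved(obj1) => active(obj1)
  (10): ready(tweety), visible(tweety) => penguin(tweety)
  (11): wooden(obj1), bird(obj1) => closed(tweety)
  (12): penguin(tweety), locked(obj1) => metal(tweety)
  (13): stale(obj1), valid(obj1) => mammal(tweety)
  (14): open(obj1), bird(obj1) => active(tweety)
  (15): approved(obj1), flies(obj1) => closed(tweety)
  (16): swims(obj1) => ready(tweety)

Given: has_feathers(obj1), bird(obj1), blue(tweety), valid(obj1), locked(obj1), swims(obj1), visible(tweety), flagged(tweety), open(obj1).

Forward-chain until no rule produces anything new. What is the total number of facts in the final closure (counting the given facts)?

[1] (2) [locked(obj1) => red(obj1)]; (8) [valid(obj1), flagged(tweety), blue(tweety) => hot(tweety)]; (14) [open(obj1), bird(obj1) => active(tweety)]; (16) [swims(obj1) => ready(tweety)]. ⇒ new: red(obj1), hot(tweety), active(tweety), ready(tweety).
[2] (3) [hot(tweety) => hot(obj1)]; (5) [active(tweety), hot(tweety) => flies(obj1)]; (10) [ready(tweety), visible(tweety) => penguin(tweety)]. ⇒ new: hot(obj1), flies(obj1), penguin(tweety).
[3] (6) [penguin(tweety), bird(obj1) => approved(obj1)]; (12) [penguin(tweety), locked(obj1) => metal(tweety)]. ⇒ new: approved(obj1), metal(tweety).
[4] (9) [approved(obj1) => active(obj1)]; (15) [approved(obj1), flies(obj1) => closed(tweety)]. ⇒ new: active(obj1), closed(tweety).
Closure: {active(obj1), active(tweety), approved(obj1), bird(obj1), blue(tweety), closed(tweety), flagged(tweety), flies(obj1), has_feathers(obj1), hot(obj1), hot(tweety), locked(obj1), metal(tweety), open(obj1), penguin(tweety), ready(tweety), red(obj1), swims(obj1), valid(obj1), visible(tweety)} — 20 facts.

20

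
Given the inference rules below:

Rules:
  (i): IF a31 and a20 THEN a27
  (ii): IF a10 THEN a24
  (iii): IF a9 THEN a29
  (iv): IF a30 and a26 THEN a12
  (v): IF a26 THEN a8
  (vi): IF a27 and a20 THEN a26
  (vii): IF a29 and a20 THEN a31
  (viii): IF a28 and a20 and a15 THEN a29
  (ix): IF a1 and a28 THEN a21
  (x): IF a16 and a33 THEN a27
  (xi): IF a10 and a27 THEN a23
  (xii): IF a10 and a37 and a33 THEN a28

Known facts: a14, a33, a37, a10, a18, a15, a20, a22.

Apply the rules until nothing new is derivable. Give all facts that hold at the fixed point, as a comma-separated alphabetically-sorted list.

a10, a14, a15, a18, a20, a22, a23, a24, a26, a27, a28, a29, a31, a33, a37, a8

Round 1: (ii) [IF a10 THEN a24]; (xii) [IF a10 and a37 and a33 THEN a28]. New: a24, a28.
Round 2: (viii) [IF a28 and a20 and a15 THEN a29]. New: a29.
Round 3: (vii) [IF a29 and a20 THEN a31]. New: a31.
Round 4: (i) [IF a31 and a20 THEN a27]. New: a27.
Round 5: (vi) [IF a27 and a20 THEN a26]; (xi) [IF a10 and a27 THEN a23]. New: a26, a23.
Round 6: (v) [IF a26 THEN a8]. New: a8.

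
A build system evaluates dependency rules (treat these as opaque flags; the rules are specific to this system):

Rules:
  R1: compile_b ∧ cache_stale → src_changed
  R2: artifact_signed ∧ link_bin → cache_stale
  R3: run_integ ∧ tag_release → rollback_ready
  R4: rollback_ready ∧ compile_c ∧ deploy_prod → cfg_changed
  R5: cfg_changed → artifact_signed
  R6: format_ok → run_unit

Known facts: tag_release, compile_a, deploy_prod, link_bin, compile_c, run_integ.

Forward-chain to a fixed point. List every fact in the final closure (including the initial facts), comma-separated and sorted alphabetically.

artifact_signed, cache_stale, cfg_changed, compile_a, compile_c, deploy_prod, link_bin, rollback_ready, run_integ, tag_release

Round 1: R3 [run_integ ∧ tag_release → rollback_ready]. New: rollback_ready.
Round 2: R4 [rollback_ready ∧ compile_c ∧ deploy_prod → cfg_changed]. New: cfg_changed.
Round 3: R5 [cfg_changed → artifact_signed]. New: artifact_signed.
Round 4: R2 [artifact_signed ∧ link_bin → cache_stale]. New: cache_stale.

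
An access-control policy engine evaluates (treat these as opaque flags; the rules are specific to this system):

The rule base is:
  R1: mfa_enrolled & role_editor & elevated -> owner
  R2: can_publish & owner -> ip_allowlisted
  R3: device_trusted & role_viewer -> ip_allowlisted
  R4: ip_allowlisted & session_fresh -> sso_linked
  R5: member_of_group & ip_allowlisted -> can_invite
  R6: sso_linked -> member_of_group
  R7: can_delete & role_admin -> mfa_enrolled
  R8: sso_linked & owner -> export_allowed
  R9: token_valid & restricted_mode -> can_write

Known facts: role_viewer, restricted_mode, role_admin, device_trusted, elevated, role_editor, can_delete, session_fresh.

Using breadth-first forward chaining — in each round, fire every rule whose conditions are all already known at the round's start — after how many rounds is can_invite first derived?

Round 1: R3 [device_trusted & role_viewer -> ip_allowlisted]; R7 [can_delete & role_admin -> mfa_enrolled]. Adds ip_allowlisted, mfa_enrolled.
Round 2: R1 [mfa_enrolled & role_editor & elevated -> owner]; R4 [ip_allowlisted & session_fresh -> sso_linked]. Adds owner, sso_linked.
Round 3: R6 [sso_linked -> member_of_group]; R8 [sso_linked & owner -> export_allowed]. Adds member_of_group, export_allowed.
Round 4: R5 [member_of_group & ip_allowlisted -> can_invite]. Adds can_invite.
can_invite first appears in round 4.

4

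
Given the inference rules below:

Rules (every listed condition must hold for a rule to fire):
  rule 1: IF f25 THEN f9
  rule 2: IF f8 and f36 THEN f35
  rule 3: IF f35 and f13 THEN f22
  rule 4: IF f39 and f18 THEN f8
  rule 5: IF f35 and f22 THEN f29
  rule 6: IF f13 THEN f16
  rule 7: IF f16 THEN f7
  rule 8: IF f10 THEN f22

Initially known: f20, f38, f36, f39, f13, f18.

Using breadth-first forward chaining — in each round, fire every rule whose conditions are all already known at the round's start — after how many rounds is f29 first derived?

4

Round 1: rule 4 [IF f39 and f18 THEN f8]; rule 6 [IF f13 THEN f16]. New: f8, f16.
Round 2: rule 2 [IF f8 and f36 THEN f35]; rule 7 [IF f16 THEN f7]. New: f35, f7.
Round 3: rule 3 [IF f35 and f13 THEN f22]. New: f22.
Round 4: rule 5 [IF f35 and f22 THEN f29]. New: f29.
f29 first appears in round 4.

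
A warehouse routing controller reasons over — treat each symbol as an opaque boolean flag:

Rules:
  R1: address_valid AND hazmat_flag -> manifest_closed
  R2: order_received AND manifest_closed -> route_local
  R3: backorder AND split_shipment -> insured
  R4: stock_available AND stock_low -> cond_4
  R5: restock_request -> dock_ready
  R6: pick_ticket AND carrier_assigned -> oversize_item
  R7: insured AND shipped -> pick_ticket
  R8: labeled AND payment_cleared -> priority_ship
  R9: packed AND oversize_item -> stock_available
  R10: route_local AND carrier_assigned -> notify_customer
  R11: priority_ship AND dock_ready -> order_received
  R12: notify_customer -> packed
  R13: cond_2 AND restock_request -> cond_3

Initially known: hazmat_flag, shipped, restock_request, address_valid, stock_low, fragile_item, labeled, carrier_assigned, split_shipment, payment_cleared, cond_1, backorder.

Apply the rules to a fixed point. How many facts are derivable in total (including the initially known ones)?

24

Round 1 — R1, R3, R5, R8, derive manifest_closed, insured, dock_ready, priority_ship.
Round 2 — R7, R11, derive pick_ticket, order_received.
Round 3 — R2, R6, derive route_local, oversize_item.
Round 4 — R10, derive notify_customer.
Round 5 — R12, derive packed.
Round 6 — R9, derive stock_available.
Round 7 — R4, derive cond_4.
Closure: {address_valid, backorder, carrier_assigned, cond_1, cond_4, dock_ready, fragile_item, hazmat_flag, insured, labeled, manifest_closed, notify_customer, order_received, oversize_item, packed, payment_cleared, pick_ticket, priority_ship, restock_request, route_local, shipped, split_shipment, stock_available, stock_low} — 24 facts.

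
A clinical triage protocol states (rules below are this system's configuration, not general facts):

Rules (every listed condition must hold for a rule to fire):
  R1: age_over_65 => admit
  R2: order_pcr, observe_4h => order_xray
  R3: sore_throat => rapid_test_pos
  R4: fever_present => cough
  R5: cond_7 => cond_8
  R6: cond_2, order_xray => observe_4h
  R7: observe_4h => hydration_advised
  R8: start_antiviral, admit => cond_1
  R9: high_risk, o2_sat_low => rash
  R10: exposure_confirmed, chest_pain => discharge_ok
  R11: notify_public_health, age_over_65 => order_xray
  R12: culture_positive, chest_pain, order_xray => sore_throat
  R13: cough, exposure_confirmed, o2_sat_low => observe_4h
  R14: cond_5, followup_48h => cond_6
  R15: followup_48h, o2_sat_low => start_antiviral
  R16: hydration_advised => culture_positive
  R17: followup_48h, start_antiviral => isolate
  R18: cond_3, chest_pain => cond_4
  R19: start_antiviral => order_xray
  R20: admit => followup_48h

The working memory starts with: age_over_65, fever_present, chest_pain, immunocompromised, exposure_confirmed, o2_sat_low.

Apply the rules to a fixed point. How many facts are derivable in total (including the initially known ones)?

[1] R1 [age_over_65 => admit]; R4 [fever_present => cough]; R10 [exposure_confirmed, chest_pain => discharge_ok]. ⇒ new: admit, cough, discharge_ok.
[2] R13 [cough, exposure_confirmed, o2_sat_low => observe_4h]; R20 [admit => followup_48h]. ⇒ new: observe_4h, followup_48h.
[3] R7 [observe_4h => hydration_advised]; R15 [followup_48h, o2_sat_low => start_antiviral]. ⇒ new: hydration_advised, start_antiviral.
[4] R8 [start_antiviral, admit => cond_1]; R16 [hydration_advised => culture_positive]; R17 [followup_48h, start_antiviral => isolate]; R19 [start_antiviral => order_xray]. ⇒ new: cond_1, culture_positive, isolate, order_xray.
[5] R12 [culture_positive, chest_pain, order_xray => sore_throat]. ⇒ new: sore_throat.
[6] R3 [sore_throat => rapid_test_pos]. ⇒ new: rapid_test_pos.
Closure: {admit, age_over_65, chest_pain, cond_1, cough, culture_positive, discharge_ok, exposure_confirmed, fever_present, followup_48h, hydration_advised, immunocompromised, isolate, o2_sat_low, observe_4h, order_xray, rapid_test_pos, sore_throat, start_antiviral} — 19 facts.

19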